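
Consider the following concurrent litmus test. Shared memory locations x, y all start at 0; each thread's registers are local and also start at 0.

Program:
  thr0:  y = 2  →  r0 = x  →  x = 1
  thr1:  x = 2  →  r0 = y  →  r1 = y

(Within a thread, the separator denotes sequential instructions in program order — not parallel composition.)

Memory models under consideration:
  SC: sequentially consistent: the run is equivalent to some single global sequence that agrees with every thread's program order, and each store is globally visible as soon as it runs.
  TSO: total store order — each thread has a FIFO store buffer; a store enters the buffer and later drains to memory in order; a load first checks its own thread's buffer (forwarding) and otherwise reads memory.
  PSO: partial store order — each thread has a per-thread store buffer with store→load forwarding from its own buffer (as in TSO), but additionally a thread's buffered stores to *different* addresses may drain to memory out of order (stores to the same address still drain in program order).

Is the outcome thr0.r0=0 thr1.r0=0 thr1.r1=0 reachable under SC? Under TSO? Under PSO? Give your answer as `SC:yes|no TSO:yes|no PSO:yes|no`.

SC:no TSO:yes PSO:yes

outcome vector order: (thr0.r0,thr1.r0,thr1.r1)
[SC] allowed = {022, 200, 202, 222}
[TSO] allowed = {000, 002, 022, 200, 202, 222}
[PSO] allowed = {000, 002, 022, 200, 202, 222}
target 000 ∈ {TSO,PSO}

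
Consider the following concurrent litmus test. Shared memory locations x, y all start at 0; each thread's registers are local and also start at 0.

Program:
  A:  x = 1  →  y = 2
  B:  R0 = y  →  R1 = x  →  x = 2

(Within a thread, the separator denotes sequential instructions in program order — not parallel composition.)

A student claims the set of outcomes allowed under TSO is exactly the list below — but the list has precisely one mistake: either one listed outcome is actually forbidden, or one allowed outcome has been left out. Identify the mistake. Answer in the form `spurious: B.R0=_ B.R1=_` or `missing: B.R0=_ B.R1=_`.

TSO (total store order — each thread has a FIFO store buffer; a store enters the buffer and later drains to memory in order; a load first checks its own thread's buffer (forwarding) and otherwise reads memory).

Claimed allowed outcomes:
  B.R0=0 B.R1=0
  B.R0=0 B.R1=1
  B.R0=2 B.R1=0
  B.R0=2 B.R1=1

spurious: B.R0=2 B.R1=0

outcome vector order: (B.R0,B.R1)
TSO (3): 0/0, 0/1, 2/1
claimed∖TSO = {2/0}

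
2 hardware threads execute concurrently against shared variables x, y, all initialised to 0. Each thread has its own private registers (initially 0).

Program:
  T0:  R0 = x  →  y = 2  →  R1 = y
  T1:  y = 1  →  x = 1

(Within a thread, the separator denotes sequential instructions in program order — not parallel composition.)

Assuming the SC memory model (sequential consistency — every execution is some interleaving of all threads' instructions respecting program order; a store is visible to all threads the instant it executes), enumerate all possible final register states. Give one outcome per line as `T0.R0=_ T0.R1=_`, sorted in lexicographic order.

T0.R0=0 T0.R1=1
T0.R0=0 T0.R1=2
T0.R0=1 T0.R1=2

outcome vector order: (T0.R0,T0.R1)
|SC outcomes| = 3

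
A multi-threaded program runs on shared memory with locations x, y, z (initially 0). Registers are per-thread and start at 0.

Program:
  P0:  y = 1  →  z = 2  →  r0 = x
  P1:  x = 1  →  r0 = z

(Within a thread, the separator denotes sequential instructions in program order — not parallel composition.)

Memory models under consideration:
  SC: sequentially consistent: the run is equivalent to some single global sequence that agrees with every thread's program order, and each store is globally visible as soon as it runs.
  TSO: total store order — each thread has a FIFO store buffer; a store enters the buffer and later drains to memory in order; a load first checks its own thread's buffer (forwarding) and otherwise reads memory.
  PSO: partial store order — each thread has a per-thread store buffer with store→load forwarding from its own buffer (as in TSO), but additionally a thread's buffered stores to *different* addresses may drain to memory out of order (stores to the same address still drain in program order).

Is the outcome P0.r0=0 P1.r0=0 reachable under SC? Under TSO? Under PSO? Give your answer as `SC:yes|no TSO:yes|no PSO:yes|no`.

outcome vector order: (P0.r0,P1.r0)
SC (3): 0/2, 1/0, 1/2
TSO (4): 0/0, 0/2, 1/0, 1/2
PSO (4): 0/0, 0/2, 1/0, 1/2
target 0/0 ∈ {TSO,PSO}

SC:no TSO:yes PSO:yes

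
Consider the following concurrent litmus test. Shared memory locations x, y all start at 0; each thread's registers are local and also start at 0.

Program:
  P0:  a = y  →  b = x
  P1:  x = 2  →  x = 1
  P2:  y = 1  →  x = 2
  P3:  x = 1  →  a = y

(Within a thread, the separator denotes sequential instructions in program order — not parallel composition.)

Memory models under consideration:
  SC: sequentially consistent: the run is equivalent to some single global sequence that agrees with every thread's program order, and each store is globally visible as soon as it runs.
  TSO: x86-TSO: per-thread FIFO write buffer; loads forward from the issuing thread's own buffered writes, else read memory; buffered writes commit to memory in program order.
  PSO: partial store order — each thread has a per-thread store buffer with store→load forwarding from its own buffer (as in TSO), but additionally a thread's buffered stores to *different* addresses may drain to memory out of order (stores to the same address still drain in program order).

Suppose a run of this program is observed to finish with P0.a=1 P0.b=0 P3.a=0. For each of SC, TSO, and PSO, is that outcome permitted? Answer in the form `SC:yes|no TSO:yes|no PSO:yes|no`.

outcome vector order: (P0.a,P0.b,P3.a)
SC (11): 000, 001, 010, 011, 020, 021, 101, 110, 111, 120, 121
TSO (12): 000, 001, 010, 011, 020, 021, 100, 101, 110, 111, 120, 121
PSO (12): 000, 001, 010, 011, 020, 021, 100, 101, 110, 111, 120, 121
target 100 ∈ {TSO,PSO}

SC:no TSO:yes PSO:yes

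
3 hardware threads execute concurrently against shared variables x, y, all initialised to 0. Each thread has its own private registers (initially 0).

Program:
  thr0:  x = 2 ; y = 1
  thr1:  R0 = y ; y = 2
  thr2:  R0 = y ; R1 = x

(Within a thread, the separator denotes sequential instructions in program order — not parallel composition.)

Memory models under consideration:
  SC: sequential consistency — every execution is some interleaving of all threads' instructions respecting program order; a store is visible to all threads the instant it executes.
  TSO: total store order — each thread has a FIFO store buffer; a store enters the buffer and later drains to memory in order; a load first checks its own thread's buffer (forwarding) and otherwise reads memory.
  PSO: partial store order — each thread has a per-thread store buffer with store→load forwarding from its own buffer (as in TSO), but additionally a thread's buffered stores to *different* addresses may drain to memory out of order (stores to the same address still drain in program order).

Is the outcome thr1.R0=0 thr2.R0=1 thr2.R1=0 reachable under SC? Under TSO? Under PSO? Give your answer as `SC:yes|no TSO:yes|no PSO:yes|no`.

SC:no TSO:no PSO:yes

outcome vector order: (thr1.R0,thr2.R0,thr2.R1)
under SC → (0,0,0); (0,0,2); (0,1,2); (0,2,0); (0,2,2); (1,0,0); (1,0,2); (1,1,2); (1,2,2)
under TSO → (0,0,0); (0,0,2); (0,1,2); (0,2,0); (0,2,2); (1,0,0); (1,0,2); (1,1,2); (1,2,2)
under PSO → (0,0,0); (0,0,2); (0,1,0); (0,1,2); (0,2,0); (0,2,2); (1,0,0); (1,0,2); (1,1,0); (1,1,2); (1,2,0); (1,2,2)
target (0,1,0) ∈ {PSO}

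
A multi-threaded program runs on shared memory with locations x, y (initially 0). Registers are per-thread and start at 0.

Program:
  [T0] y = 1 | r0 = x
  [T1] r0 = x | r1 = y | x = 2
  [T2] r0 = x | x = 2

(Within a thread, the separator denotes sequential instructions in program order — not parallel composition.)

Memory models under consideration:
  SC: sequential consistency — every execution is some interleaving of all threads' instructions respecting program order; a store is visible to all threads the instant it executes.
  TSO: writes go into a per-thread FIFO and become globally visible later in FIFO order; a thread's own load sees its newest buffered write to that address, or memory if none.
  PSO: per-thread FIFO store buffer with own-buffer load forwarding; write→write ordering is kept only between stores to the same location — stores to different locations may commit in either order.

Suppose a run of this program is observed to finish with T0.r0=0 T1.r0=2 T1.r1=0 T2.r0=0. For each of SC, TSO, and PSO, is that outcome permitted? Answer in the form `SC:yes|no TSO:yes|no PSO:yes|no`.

outcome vector order: (T0.r0,T1.r0,T1.r1,T2.r0)
under SC → 0/0/0/0, 0/0/0/2, 0/0/1/0, 0/0/1/2, 0/2/1/0, 2/0/0/0, 2/0/0/2, 2/0/1/0, 2/0/1/2, 2/2/0/0, 2/2/1/0
under TSO → 0/0/0/0, 0/0/0/2, 0/0/1/0, 0/0/1/2, 0/2/0/0, 0/2/1/0, 2/0/0/0, 2/0/0/2, 2/0/1/0, 2/0/1/2, 2/2/0/0, 2/2/1/0
under PSO → 0/0/0/0, 0/0/0/2, 0/0/1/0, 0/0/1/2, 0/2/0/0, 0/2/1/0, 2/0/0/0, 2/0/0/2, 2/0/1/0, 2/0/1/2, 2/2/0/0, 2/2/1/0
target 0/2/0/0 ∈ {TSO,PSO}

SC:no TSO:yes PSO:yes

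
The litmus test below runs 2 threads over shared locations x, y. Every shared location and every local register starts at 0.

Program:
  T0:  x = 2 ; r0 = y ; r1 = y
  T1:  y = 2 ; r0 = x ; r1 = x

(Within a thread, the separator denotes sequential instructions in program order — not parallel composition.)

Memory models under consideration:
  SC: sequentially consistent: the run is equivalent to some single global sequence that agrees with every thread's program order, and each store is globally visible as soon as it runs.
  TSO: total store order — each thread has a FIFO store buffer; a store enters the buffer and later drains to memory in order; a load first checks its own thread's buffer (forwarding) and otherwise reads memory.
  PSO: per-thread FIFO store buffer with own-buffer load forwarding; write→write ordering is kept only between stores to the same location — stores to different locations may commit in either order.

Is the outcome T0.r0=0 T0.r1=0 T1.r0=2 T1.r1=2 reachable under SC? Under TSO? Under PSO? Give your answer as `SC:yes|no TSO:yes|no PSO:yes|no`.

outcome vector order: (T0.r0,T0.r1,T1.r0,T1.r1)
SC (5): 0/0/2/2, 0/2/2/2, 2/2/0/0, 2/2/0/2, 2/2/2/2
TSO (9): 0/0/0/0, 0/0/0/2, 0/0/2/2, 0/2/0/0, 0/2/0/2, 0/2/2/2, 2/2/0/0, 2/2/0/2, 2/2/2/2
PSO (9): 0/0/0/0, 0/0/0/2, 0/0/2/2, 0/2/0/0, 0/2/0/2, 0/2/2/2, 2/2/0/0, 2/2/0/2, 2/2/2/2
target 0/0/2/2 ∈ {SC,TSO,PSO}

SC:yes TSO:yes PSO:yes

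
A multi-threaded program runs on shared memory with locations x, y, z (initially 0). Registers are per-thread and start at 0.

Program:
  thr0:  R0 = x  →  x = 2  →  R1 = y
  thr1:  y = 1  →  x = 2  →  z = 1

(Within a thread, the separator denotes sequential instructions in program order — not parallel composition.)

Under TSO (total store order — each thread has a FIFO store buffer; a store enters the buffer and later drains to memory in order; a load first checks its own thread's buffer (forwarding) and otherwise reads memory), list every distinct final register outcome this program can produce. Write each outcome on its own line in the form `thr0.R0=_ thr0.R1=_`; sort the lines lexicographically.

outcome vector order: (thr0.R0,thr0.R1)
|TSO outcomes| = 3

thr0.R0=0 thr0.R1=0
thr0.R0=0 thr0.R1=1
thr0.R0=2 thr0.R1=1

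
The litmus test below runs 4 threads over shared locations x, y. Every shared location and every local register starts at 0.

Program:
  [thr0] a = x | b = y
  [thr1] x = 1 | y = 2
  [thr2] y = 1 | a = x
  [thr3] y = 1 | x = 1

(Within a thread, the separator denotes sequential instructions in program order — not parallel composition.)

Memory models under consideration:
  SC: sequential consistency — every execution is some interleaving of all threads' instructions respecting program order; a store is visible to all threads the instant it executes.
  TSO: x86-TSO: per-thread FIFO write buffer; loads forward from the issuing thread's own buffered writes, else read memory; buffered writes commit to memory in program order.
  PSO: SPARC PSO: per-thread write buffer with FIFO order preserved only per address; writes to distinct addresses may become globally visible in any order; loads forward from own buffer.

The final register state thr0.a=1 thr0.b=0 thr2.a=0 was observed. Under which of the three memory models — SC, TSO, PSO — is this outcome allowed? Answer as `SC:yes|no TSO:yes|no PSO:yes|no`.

outcome vector order: (thr0.a,thr0.b,thr2.a)
SC (11): (0,0,0), (0,0,1), (0,1,0), (0,1,1), (0,2,0), (0,2,1), (1,0,1), (1,1,0), (1,1,1), (1,2,0), (1,2,1)
TSO (12): (0,0,0), (0,0,1), (0,1,0), (0,1,1), (0,2,0), (0,2,1), (1,0,0), (1,0,1), (1,1,0), (1,1,1), (1,2,0), (1,2,1)
PSO (12): (0,0,0), (0,0,1), (0,1,0), (0,1,1), (0,2,0), (0,2,1), (1,0,0), (1,0,1), (1,1,0), (1,1,1), (1,2,0), (1,2,1)
target (1,0,0) ∈ {TSO,PSO}

SC:no TSO:yes PSO:yes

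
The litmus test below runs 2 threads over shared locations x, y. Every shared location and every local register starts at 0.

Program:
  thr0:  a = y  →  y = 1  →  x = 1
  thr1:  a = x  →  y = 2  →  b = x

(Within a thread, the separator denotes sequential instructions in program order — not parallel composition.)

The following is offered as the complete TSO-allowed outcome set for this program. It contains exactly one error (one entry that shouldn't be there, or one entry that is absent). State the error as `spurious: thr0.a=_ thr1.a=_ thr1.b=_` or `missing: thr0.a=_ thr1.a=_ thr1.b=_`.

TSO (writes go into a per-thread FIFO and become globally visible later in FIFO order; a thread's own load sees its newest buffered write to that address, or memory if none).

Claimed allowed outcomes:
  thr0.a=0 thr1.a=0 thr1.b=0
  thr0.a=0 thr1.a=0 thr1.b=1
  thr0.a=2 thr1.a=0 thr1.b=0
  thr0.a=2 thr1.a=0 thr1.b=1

missing: thr0.a=0 thr1.a=1 thr1.b=1

outcome vector order: (thr0.a,thr1.a,thr1.b)
TSO (5): <0 0 0> <0 0 1> <0 1 1> <2 0 0> <2 0 1>
TSO∖claimed = {<0 1 1>}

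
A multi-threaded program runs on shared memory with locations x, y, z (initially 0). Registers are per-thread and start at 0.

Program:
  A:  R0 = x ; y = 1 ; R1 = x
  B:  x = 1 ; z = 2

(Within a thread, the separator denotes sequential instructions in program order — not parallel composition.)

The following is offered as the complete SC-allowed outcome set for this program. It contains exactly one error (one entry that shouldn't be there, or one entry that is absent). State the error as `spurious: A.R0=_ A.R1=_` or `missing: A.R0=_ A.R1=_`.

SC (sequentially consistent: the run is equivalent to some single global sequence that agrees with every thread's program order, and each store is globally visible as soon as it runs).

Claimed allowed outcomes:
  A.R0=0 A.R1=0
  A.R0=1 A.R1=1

outcome vector order: (A.R0,A.R1)
SC: 3 outcomes — {0/0 0/1 1/1}
SC∖claimed = {0/1}

missing: A.R0=0 A.R1=1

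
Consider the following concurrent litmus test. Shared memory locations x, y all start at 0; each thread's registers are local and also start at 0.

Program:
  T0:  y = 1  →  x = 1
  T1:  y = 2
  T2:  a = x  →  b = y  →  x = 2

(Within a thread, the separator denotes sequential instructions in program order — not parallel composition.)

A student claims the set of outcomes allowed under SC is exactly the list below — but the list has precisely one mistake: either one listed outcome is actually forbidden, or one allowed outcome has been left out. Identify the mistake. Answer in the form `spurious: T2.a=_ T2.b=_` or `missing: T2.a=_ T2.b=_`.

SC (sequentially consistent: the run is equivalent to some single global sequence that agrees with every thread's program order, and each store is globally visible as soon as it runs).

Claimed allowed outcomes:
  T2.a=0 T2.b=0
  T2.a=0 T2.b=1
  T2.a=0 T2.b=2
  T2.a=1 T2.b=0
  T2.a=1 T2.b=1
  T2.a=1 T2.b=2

outcome vector order: (T2.a,T2.b)
[SC] allowed = {<0 0>, <0 1>, <0 2>, <1 1>, <1 2>}
claimed∖SC = {<1 0>}

spurious: T2.a=1 T2.b=0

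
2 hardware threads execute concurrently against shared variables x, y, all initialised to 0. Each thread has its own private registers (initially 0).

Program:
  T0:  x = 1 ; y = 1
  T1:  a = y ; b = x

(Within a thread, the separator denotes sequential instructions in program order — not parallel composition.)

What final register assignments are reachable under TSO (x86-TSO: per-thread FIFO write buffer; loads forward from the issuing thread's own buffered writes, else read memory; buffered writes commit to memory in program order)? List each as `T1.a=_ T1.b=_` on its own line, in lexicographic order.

T1.a=0 T1.b=0
T1.a=0 T1.b=1
T1.a=1 T1.b=1

outcome vector order: (T1.a,T1.b)
|TSO outcomes| = 3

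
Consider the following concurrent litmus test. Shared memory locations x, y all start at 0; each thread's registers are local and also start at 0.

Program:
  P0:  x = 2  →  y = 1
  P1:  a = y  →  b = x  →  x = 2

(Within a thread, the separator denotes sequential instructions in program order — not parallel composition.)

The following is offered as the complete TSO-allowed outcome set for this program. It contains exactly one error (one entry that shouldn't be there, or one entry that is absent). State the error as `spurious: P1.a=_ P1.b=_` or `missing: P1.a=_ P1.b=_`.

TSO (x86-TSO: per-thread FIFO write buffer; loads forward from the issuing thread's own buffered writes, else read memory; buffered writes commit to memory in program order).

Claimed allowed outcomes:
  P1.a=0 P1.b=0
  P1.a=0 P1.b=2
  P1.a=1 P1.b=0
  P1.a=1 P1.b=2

outcome vector order: (P1.a,P1.b)
under TSO → 00, 02, 12
claimed∖TSO = {10}

spurious: P1.a=1 P1.b=0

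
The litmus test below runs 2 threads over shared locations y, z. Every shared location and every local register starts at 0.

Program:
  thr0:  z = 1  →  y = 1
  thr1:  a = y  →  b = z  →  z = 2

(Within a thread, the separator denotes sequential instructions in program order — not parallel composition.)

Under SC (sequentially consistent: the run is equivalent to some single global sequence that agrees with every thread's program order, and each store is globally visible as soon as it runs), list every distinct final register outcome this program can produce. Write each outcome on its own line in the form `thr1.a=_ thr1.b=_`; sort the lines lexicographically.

outcome vector order: (thr1.a,thr1.b)
|SC outcomes| = 3

thr1.a=0 thr1.b=0
thr1.a=0 thr1.b=1
thr1.a=1 thr1.b=1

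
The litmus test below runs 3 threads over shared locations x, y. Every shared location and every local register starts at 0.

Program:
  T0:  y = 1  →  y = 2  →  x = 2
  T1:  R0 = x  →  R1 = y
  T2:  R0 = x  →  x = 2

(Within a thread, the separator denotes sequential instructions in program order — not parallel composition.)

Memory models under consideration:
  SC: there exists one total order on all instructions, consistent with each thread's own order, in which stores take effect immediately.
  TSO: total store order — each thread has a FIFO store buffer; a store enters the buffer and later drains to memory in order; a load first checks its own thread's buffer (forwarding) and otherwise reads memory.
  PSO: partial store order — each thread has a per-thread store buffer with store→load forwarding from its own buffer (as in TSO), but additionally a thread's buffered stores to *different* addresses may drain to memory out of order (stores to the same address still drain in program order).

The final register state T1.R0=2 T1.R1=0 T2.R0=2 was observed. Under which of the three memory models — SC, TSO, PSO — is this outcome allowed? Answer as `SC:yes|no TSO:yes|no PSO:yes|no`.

outcome vector order: (T1.R0,T1.R1,T2.R0)
[SC] allowed = {(0,0,0) (0,0,2) (0,1,0) (0,1,2) (0,2,0) (0,2,2) (2,0,0) (2,1,0) (2,2,0) (2,2,2)}
[TSO] allowed = {(0,0,0) (0,0,2) (0,1,0) (0,1,2) (0,2,0) (0,2,2) (2,0,0) (2,1,0) (2,2,0) (2,2,2)}
[PSO] allowed = {(0,0,0) (0,0,2) (0,1,0) (0,1,2) (0,2,0) (0,2,2) (2,0,0) (2,0,2) (2,1,0) (2,1,2) (2,2,0) (2,2,2)}
target (2,0,2) ∈ {PSO}

SC:no TSO:no PSO:yes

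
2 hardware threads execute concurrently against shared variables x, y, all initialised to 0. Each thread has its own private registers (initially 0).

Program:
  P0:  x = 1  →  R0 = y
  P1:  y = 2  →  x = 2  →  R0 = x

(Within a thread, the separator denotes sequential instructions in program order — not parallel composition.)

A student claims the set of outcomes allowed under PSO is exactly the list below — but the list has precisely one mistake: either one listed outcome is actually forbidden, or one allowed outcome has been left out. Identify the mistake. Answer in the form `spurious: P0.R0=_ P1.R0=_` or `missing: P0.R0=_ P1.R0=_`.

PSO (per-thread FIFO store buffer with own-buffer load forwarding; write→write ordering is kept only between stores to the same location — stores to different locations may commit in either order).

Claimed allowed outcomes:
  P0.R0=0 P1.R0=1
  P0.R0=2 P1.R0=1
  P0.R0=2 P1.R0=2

outcome vector order: (P0.R0,P1.R0)
PSO: 4 outcomes — {<0 1> <0 2> <2 1> <2 2>}
PSO∖claimed = {<0 2>}

missing: P0.R0=0 P1.R0=2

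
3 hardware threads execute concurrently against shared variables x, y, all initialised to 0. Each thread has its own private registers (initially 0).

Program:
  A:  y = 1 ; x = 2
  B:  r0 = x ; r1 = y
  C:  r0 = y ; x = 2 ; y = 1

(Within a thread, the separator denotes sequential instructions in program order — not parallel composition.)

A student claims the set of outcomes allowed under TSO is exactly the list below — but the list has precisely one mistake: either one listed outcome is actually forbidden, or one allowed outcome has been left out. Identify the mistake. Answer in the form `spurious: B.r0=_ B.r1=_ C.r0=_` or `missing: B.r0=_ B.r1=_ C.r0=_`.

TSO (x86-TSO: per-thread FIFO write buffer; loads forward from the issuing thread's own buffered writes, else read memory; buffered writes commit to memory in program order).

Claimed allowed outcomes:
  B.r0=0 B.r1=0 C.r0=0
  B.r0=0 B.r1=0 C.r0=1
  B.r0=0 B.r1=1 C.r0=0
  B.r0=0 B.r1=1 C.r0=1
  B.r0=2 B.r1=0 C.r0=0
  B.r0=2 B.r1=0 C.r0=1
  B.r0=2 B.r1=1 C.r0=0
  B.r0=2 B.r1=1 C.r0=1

outcome vector order: (B.r0,B.r1,C.r0)
[TSO] allowed = {(0,0,0) (0,0,1) (0,1,0) (0,1,1) (2,0,0) (2,1,0) (2,1,1)}
claimed∖TSO = {(2,0,1)}

spurious: B.r0=2 B.r1=0 C.r0=1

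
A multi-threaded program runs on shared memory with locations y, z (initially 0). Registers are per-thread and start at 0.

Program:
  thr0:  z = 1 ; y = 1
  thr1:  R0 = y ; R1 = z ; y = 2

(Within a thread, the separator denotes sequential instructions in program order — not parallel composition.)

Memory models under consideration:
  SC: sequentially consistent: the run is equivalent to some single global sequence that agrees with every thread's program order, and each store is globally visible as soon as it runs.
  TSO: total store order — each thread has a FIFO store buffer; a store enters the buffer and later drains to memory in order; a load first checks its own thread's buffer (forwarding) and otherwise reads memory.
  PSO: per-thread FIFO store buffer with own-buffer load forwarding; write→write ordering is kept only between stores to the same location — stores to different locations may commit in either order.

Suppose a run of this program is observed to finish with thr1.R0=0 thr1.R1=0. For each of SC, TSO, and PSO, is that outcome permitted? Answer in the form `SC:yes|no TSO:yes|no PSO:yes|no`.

SC:yes TSO:yes PSO:yes

outcome vector order: (thr1.R0,thr1.R1)
[SC] allowed = {0/0, 0/1, 1/1}
[TSO] allowed = {0/0, 0/1, 1/1}
[PSO] allowed = {0/0, 0/1, 1/0, 1/1}
target 0/0 ∈ {SC,TSO,PSO}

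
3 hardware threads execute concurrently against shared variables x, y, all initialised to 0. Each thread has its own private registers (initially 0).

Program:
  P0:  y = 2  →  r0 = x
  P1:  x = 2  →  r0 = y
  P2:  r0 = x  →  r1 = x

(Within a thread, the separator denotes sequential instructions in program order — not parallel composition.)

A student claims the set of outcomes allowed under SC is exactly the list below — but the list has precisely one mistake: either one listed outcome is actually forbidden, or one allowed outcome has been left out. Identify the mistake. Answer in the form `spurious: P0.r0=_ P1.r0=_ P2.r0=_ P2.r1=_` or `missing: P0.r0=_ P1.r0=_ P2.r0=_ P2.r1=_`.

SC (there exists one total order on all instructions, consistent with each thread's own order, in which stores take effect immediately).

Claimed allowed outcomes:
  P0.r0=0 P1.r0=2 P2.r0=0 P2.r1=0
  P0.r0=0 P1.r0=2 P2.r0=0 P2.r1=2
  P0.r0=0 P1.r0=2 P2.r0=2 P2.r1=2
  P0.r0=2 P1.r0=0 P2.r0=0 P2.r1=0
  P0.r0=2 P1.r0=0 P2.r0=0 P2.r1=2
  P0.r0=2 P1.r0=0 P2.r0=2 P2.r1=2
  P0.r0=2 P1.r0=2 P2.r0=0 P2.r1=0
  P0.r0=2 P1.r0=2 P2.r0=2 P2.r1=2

missing: P0.r0=2 P1.r0=2 P2.r0=0 P2.r1=2

outcome vector order: (P0.r0,P1.r0,P2.r0,P2.r1)
SC (9): (0,2,0,0) (0,2,0,2) (0,2,2,2) (2,0,0,0) (2,0,0,2) (2,0,2,2) (2,2,0,0) (2,2,0,2) (2,2,2,2)
SC∖claimed = {(2,2,0,2)}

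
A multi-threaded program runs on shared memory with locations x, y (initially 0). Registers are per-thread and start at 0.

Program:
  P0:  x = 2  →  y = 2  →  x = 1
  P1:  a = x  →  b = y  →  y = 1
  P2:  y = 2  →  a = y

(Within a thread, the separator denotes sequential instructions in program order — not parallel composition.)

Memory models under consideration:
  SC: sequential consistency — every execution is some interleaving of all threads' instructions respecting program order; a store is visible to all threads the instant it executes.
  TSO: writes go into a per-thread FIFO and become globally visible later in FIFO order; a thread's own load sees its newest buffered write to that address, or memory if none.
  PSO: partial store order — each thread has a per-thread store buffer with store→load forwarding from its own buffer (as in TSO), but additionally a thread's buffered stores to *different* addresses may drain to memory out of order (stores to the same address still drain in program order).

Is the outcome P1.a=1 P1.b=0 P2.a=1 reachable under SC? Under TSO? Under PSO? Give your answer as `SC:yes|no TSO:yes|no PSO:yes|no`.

outcome vector order: (P1.a,P1.b,P2.a)
SC: 10 outcomes — {<0 0 1>; <0 0 2>; <0 2 1>; <0 2 2>; <1 2 1>; <1 2 2>; <2 0 1>; <2 0 2>; <2 2 1>; <2 2 2>}
TSO: 10 outcomes — {<0 0 1>; <0 0 2>; <0 2 1>; <0 2 2>; <1 2 1>; <1 2 2>; <2 0 1>; <2 0 2>; <2 2 1>; <2 2 2>}
PSO: 12 outcomes — {<0 0 1>; <0 0 2>; <0 2 1>; <0 2 2>; <1 0 1>; <1 0 2>; <1 2 1>; <1 2 2>; <2 0 1>; <2 0 2>; <2 2 1>; <2 2 2>}
target <1 0 1> ∈ {PSO}

SC:no TSO:no PSO:yes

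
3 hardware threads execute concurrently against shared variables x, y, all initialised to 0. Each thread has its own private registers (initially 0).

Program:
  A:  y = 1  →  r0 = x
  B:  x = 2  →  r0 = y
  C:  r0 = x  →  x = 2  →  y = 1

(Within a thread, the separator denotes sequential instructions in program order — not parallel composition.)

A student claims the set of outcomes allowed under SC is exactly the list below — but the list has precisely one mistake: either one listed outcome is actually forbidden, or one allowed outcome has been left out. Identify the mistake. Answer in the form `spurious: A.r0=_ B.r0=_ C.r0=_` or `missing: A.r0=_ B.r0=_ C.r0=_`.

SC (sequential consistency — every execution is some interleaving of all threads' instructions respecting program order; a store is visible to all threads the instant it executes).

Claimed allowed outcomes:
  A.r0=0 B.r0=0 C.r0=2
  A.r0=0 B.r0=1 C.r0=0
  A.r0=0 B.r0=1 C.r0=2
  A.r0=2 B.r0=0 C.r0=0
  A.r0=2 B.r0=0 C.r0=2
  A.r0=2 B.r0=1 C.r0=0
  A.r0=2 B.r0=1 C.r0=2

outcome vector order: (A.r0,B.r0,C.r0)
under SC → (0,1,0); (0,1,2); (2,0,0); (2,0,2); (2,1,0); (2,1,2)
claimed∖SC = {(0,0,2)}

spurious: A.r0=0 B.r0=0 C.r0=2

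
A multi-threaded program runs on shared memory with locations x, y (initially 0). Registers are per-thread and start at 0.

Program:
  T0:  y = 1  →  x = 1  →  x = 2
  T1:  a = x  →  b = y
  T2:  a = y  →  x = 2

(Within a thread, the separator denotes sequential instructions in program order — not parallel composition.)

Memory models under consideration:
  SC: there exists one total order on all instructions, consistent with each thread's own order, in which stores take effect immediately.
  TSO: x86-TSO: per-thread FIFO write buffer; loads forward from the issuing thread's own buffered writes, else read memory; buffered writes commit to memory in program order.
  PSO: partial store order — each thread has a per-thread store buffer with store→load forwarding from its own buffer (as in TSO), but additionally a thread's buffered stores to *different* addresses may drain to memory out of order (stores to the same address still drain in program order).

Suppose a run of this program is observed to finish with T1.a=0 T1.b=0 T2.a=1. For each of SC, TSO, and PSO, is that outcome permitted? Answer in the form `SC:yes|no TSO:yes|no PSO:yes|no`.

outcome vector order: (T1.a,T1.b,T2.a)
SC: 9 outcomes — {000, 001, 010, 011, 110, 111, 200, 210, 211}
TSO: 9 outcomes — {000, 001, 010, 011, 110, 111, 200, 210, 211}
PSO: 12 outcomes — {000, 001, 010, 011, 100, 101, 110, 111, 200, 201, 210, 211}
target 001 ∈ {SC,TSO,PSO}

SC:yes TSO:yes PSO:yes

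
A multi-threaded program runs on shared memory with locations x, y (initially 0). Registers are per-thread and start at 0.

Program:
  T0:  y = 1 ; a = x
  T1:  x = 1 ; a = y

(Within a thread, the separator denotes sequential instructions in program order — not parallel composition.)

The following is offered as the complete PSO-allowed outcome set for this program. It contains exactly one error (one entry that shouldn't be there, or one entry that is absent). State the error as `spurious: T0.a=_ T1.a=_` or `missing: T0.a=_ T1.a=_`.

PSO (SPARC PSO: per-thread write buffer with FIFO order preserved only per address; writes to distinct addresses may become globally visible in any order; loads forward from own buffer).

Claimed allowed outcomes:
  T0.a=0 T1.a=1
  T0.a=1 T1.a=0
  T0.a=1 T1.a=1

missing: T0.a=0 T1.a=0

outcome vector order: (T0.a,T1.a)
PSO: 4 outcomes — {00 01 10 11}
PSO∖claimed = {00}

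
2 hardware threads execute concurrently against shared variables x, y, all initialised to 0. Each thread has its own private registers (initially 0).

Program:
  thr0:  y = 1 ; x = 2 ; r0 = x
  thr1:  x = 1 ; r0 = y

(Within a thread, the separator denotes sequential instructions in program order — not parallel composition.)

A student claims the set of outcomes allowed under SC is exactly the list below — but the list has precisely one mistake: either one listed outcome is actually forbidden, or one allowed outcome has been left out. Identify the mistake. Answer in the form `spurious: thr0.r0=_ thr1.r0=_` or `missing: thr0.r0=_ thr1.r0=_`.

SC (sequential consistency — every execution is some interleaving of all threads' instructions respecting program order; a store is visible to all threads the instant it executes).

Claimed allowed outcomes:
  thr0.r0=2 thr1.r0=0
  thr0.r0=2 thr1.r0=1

missing: thr0.r0=1 thr1.r0=1

outcome vector order: (thr0.r0,thr1.r0)
under SC → <1 1> <2 0> <2 1>
SC∖claimed = {<1 1>}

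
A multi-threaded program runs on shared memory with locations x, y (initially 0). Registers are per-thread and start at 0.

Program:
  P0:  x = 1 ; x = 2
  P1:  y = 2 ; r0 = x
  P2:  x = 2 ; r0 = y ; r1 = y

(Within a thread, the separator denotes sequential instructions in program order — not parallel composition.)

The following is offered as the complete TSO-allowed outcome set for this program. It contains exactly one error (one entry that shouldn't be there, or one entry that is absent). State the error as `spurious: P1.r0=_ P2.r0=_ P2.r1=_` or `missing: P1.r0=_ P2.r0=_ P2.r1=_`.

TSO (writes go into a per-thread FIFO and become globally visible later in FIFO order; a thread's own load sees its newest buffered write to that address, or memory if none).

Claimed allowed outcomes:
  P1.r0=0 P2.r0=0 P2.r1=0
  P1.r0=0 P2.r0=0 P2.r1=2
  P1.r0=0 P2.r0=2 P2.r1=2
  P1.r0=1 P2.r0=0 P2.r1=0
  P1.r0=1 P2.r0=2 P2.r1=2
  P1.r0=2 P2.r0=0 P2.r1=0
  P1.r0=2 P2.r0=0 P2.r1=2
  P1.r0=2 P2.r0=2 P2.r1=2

outcome vector order: (P1.r0,P2.r0,P2.r1)
TSO (9): 0/0/0; 0/0/2; 0/2/2; 1/0/0; 1/0/2; 1/2/2; 2/0/0; 2/0/2; 2/2/2
TSO∖claimed = {1/0/2}

missing: P1.r0=1 P2.r0=0 P2.r1=2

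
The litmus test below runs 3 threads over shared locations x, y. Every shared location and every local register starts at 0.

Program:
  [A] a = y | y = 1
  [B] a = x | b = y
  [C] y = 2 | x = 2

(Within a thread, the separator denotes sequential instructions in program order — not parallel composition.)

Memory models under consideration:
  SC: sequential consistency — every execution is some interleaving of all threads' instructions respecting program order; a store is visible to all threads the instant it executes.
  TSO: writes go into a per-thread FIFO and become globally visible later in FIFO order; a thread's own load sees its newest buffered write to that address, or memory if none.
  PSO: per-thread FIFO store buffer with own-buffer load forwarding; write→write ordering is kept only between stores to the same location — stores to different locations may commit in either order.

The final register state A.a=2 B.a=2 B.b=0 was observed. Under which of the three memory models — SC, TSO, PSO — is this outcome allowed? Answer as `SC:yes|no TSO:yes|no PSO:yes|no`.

outcome vector order: (A.a,B.a,B.b)
[SC] allowed = {000 001 002 021 022 200 201 202 221 222}
[TSO] allowed = {000 001 002 021 022 200 201 202 221 222}
[PSO] allowed = {000 001 002 020 021 022 200 201 202 220 221 222}
target 220 ∈ {PSO}

SC:no TSO:no PSO:yes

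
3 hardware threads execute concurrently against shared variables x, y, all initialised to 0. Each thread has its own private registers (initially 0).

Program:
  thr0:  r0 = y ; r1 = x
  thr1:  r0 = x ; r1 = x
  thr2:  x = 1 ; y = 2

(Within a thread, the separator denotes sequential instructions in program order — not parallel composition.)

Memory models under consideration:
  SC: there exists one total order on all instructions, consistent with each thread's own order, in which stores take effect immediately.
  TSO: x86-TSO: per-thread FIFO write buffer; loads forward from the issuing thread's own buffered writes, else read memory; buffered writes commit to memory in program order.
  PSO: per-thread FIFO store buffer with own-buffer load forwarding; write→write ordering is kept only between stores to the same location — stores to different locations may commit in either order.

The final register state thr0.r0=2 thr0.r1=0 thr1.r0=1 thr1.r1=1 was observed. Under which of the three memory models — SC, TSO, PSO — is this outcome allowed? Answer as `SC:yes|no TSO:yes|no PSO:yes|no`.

outcome vector order: (thr0.r0,thr0.r1,thr1.r0,thr1.r1)
[SC] allowed = {<0 0 0 0> <0 0 0 1> <0 0 1 1> <0 1 0 0> <0 1 0 1> <0 1 1 1> <2 1 0 0> <2 1 0 1> <2 1 1 1>}
[TSO] allowed = {<0 0 0 0> <0 0 0 1> <0 0 1 1> <0 1 0 0> <0 1 0 1> <0 1 1 1> <2 1 0 0> <2 1 0 1> <2 1 1 1>}
[PSO] allowed = {<0 0 0 0> <0 0 0 1> <0 0 1 1> <0 1 0 0> <0 1 0 1> <0 1 1 1> <2 0 0 0> <2 0 0 1> <2 0 1 1> <2 1 0 0> <2 1 0 1> <2 1 1 1>}
target <2 0 1 1> ∈ {PSO}

SC:no TSO:no PSO:yes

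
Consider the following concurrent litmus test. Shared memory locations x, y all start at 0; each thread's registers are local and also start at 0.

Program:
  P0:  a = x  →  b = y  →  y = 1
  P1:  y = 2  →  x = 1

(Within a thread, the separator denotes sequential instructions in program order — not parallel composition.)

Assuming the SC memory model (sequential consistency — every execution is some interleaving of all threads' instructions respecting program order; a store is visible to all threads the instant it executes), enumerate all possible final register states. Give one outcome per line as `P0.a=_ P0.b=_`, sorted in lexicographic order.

P0.a=0 P0.b=0
P0.a=0 P0.b=2
P0.a=1 P0.b=2

outcome vector order: (P0.a,P0.b)
|SC outcomes| = 3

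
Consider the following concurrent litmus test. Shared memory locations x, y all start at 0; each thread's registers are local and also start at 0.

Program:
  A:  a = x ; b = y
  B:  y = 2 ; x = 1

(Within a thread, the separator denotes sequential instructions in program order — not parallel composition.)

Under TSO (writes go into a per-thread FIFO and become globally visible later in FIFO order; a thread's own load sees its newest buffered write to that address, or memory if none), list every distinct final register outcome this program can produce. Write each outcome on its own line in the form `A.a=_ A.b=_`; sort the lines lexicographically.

A.a=0 A.b=0
A.a=0 A.b=2
A.a=1 A.b=2

outcome vector order: (A.a,A.b)
|TSO outcomes| = 3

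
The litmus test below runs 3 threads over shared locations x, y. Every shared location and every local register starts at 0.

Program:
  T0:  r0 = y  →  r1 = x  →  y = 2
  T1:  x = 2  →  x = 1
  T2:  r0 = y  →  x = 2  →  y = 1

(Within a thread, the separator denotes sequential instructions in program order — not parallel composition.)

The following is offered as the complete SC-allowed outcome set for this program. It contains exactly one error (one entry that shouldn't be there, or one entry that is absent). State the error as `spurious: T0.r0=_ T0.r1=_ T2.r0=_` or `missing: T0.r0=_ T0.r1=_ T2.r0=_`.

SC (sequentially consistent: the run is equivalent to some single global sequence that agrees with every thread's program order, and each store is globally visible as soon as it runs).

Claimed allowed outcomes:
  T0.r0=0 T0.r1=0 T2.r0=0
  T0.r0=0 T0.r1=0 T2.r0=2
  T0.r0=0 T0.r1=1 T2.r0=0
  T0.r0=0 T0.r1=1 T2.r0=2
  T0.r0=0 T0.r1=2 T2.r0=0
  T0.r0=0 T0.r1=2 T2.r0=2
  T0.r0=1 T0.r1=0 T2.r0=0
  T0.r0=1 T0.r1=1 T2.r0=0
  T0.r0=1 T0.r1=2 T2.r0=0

outcome vector order: (T0.r0,T0.r1,T2.r0)
[SC] allowed = {<0 0 0>, <0 0 2>, <0 1 0>, <0 1 2>, <0 2 0>, <0 2 2>, <1 1 0>, <1 2 0>}
claimed∖SC = {<1 0 0>}

spurious: T0.r0=1 T0.r1=0 T2.r0=0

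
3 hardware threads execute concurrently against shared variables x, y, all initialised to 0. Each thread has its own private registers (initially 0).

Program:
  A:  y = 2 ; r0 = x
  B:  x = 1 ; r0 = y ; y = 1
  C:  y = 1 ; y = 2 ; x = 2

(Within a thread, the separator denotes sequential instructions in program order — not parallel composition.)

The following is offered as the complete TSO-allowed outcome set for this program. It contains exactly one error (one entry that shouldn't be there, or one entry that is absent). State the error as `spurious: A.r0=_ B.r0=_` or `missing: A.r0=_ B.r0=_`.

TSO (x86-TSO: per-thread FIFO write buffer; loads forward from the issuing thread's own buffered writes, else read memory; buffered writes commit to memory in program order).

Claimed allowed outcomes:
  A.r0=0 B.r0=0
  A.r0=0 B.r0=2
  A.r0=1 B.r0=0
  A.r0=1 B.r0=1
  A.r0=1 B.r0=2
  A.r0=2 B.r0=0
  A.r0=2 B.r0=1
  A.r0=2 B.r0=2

outcome vector order: (A.r0,B.r0)
under TSO → 0/0 0/1 0/2 1/0 1/1 1/2 2/0 2/1 2/2
TSO∖claimed = {0/1}

missing: A.r0=0 B.r0=1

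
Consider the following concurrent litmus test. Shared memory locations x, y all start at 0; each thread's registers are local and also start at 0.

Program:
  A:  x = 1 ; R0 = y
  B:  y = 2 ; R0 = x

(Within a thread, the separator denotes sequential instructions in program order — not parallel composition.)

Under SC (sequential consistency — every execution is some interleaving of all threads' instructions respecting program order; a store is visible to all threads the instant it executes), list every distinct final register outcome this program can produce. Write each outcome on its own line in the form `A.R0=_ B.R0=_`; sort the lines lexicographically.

outcome vector order: (A.R0,B.R0)
|SC outcomes| = 3

A.R0=0 B.R0=1
A.R0=2 B.R0=0
A.R0=2 B.R0=1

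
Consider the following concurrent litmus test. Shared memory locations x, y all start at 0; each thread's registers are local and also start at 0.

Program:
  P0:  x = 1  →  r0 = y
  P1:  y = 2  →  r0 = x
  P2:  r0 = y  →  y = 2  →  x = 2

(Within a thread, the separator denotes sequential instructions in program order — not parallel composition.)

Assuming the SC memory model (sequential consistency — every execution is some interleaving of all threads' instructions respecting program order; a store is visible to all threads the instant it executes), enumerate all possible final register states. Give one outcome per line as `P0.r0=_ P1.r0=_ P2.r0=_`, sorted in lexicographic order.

outcome vector order: (P0.r0,P1.r0,P2.r0)
|SC outcomes| = 10

P0.r0=0 P1.r0=1 P2.r0=0
P0.r0=0 P1.r0=1 P2.r0=2
P0.r0=0 P1.r0=2 P2.r0=0
P0.r0=0 P1.r0=2 P2.r0=2
P0.r0=2 P1.r0=0 P2.r0=0
P0.r0=2 P1.r0=0 P2.r0=2
P0.r0=2 P1.r0=1 P2.r0=0
P0.r0=2 P1.r0=1 P2.r0=2
P0.r0=2 P1.r0=2 P2.r0=0
P0.r0=2 P1.r0=2 P2.r0=2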